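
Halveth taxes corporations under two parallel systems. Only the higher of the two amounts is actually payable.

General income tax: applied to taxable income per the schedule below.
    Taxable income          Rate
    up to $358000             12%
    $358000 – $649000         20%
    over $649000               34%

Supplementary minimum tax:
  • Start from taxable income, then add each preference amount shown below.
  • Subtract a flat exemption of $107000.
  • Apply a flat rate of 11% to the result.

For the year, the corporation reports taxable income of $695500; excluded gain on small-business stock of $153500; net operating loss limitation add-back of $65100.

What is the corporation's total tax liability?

$116970

Supplementary minimum tax:
  Adjusted income: $695500 + $153500 + $65100 = $914100
  Less exemption $107000 → base $807100
  $807100 × 11% = $88781

General income tax:
  $358000 × 12% = $42960
  $291000 × 20% = $58200
  $46500 × 34% = $15810
  → $116970

$116970 > $88781, so the general income tax governs.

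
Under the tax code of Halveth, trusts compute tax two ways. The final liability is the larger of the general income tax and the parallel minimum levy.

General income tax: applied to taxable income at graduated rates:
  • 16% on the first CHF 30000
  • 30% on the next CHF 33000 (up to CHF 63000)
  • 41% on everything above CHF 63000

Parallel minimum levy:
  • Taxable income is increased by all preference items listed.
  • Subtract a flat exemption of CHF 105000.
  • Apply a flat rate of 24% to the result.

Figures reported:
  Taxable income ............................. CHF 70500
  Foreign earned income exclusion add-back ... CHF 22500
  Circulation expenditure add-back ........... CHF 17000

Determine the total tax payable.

General income tax:
  CHF 30000 × 16% = CHF 4800
  CHF 33000 × 30% = CHF 9900
  CHF 7500 × 41% = CHF 3075
  → CHF 17775

Parallel minimum levy:
  Adjusted income: CHF 70500 + CHF 22500 + CHF 17000 = CHF 110000
  Less exemption CHF 105000 → base CHF 5000
  CHF 5000 × 24% = CHF 1200

CHF 17775 > CHF 1200, so the general income tax governs.

CHF 17775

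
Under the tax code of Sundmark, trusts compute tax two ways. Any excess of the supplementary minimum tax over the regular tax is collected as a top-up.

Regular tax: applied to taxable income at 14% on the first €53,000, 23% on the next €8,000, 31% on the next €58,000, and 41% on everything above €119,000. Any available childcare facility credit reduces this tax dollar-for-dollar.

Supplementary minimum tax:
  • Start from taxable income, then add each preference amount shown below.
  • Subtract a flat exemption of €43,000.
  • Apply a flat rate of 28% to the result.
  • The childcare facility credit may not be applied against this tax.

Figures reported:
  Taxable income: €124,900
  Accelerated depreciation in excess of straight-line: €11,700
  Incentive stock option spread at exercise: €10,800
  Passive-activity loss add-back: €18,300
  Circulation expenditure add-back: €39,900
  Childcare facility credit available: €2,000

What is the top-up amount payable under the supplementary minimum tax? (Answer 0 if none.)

€17,869

Regular tax:
  €53,000 × 14% = €7,420
  €8,000 × 23% = €1,840
  €58,000 × 31% = €17,980
  €5,900 × 41% = €2,419
  → €29,659
  Less childcare facility credit €2,000 → €27,659

Supplementary minimum tax:
  Adjusted income: €124,900 + €11,700 + €10,800 + €18,300 + €39,900 = €205,600
  Less exemption €43,000 → base €162,600
  €162,600 × 28% = €45,528

Excess of supplementary minimum tax over regular tax: €45,528 − €27,659 = €17,869.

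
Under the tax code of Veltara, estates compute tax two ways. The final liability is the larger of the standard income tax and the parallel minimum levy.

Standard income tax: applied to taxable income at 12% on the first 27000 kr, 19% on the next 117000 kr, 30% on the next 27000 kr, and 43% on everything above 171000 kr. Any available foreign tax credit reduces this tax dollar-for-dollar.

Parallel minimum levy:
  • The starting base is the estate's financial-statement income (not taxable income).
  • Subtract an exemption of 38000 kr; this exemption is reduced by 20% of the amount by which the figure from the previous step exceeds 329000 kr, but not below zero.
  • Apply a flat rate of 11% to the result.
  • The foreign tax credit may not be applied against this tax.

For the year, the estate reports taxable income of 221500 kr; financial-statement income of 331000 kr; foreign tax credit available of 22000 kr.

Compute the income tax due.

33285 kr

Parallel minimum levy:
  Base (financial-statement income): 331000 kr
  Exemption: 38000 kr − 20% × (331000 kr − 329000 kr) = 38000 kr − 400 kr = 37600 kr
  Base: 331000 kr − 37600 kr = 293400 kr
  293400 kr × 11% = 32274 kr

Standard income tax:
  27000 kr × 12% = 3240 kr
  117000 kr × 19% = 22230 kr
  27000 kr × 30% = 8100 kr
  50500 kr × 43% = 21715 kr
  → 55285 kr
  Less foreign tax credit 22000 kr → 33285 kr

33285 kr > 32274 kr, so the standard income tax governs.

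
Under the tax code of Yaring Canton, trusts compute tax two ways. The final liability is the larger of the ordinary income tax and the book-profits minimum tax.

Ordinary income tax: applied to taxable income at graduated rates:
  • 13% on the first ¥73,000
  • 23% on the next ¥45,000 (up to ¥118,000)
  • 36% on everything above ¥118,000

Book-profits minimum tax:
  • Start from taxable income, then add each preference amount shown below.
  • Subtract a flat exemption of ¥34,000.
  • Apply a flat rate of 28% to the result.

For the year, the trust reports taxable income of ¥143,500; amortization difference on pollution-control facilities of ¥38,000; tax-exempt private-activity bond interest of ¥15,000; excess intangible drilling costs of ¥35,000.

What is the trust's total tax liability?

¥55,300

Book-profits minimum tax:
  Adjusted income: ¥143,500 + ¥38,000 + ¥15,000 + ¥35,000 = ¥231,500
  Less exemption ¥34,000 → base ¥197,500
  ¥197,500 × 28% = ¥55,300

Ordinary income tax:
  ¥73,000 × 13% = ¥9,490
  ¥45,000 × 23% = ¥10,350
  ¥25,500 × 36% = ¥9,180
  → ¥29,020

¥55,300 > ¥29,020, so the book-profits minimum tax is the binding amount.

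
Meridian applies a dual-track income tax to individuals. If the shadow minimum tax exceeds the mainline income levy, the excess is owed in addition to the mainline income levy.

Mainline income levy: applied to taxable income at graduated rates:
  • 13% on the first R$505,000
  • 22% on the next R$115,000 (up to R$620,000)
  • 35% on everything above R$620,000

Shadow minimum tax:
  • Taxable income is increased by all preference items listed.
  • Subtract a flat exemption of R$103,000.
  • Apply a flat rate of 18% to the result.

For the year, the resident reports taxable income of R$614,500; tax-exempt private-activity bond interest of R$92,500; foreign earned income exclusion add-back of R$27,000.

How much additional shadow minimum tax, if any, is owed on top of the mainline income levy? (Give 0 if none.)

Shadow minimum tax:
  Adjusted income: R$614,500 + R$92,500 + R$27,000 = R$734,000
  Less exemption R$103,000 → base R$631,000
  R$631,000 × 18% = R$113,580

Mainline income levy:
  R$505,000 × 13% = R$65,650
  R$109,500 × 22% = R$24,090
  → R$89,740

Excess of shadow minimum tax over mainline income levy: R$113,580 − R$89,740 = R$23,840.

R$23,840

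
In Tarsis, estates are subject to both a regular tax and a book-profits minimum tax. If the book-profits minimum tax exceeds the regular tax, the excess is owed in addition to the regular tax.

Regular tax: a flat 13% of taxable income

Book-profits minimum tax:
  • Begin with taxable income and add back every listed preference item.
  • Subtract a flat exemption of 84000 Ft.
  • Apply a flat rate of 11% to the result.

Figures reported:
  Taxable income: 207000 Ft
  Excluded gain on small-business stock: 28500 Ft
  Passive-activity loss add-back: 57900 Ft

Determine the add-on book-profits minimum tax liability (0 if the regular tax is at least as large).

Regular tax:
  207000 Ft × 13% = 26910 Ft

Book-profits minimum tax:
  Adjusted income: 207000 Ft + 28500 Ft + 57900 Ft = 293400 Ft
  Less exemption 84000 Ft → base 209400 Ft
  209400 Ft × 11% = 23034 Ft

23034 Ft ≤ 26910 Ft, so no add-on is due.

0 Ft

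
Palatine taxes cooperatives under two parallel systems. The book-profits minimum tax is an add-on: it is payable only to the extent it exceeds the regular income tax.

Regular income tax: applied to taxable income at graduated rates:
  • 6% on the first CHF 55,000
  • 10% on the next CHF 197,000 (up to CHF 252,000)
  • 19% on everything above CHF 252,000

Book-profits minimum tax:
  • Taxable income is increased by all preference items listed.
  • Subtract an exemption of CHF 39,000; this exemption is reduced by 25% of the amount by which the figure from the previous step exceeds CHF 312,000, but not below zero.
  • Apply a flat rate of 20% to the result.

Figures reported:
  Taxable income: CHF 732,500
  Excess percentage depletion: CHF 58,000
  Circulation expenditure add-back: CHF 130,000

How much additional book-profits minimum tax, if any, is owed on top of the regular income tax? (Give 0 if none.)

Book-profits minimum tax:
  Adjusted income: CHF 732,500 + CHF 58,000 + CHF 130,000 = CHF 920,500
  Exemption: 25% × (CHF 920,500 − CHF 312,000) = CHF 152,125 ≥ CHF 39,000, so the exemption is fully phased out
  Base: CHF 920,500 − CHF 0 = CHF 920,500
  CHF 920,500 × 20% = CHF 184,100

Regular income tax:
  CHF 55,000 × 6% = CHF 3,300
  CHF 197,000 × 10% = CHF 19,700
  CHF 480,500 × 19% = CHF 91,295
  → CHF 114,295

Excess of book-profits minimum tax over regular income tax: CHF 184,100 − CHF 114,295 = CHF 69,805.

CHF 69,805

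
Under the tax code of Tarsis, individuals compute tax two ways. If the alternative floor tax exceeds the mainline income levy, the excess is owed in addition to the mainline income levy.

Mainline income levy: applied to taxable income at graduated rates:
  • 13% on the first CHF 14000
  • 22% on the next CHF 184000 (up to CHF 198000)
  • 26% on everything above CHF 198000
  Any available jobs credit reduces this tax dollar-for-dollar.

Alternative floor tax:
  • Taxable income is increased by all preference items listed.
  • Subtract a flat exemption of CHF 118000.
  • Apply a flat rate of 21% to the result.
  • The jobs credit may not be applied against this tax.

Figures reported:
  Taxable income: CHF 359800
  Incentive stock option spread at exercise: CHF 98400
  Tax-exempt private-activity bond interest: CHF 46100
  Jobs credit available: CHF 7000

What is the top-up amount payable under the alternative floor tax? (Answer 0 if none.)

Alternative floor tax:
  Adjusted income: CHF 359800 + CHF 98400 + CHF 46100 = CHF 504300
  Less exemption CHF 118000 → base CHF 386300
  CHF 386300 × 21% = CHF 81123

Mainline income levy:
  CHF 14000 × 13% = CHF 1820
  CHF 184000 × 22% = CHF 40480
  CHF 161800 × 26% = CHF 42068
  → CHF 84368
  Less jobs credit CHF 7000 → CHF 77368

Excess of alternative floor tax over mainline income levy: CHF 81123 − CHF 77368 = CHF 3755.

CHF 3755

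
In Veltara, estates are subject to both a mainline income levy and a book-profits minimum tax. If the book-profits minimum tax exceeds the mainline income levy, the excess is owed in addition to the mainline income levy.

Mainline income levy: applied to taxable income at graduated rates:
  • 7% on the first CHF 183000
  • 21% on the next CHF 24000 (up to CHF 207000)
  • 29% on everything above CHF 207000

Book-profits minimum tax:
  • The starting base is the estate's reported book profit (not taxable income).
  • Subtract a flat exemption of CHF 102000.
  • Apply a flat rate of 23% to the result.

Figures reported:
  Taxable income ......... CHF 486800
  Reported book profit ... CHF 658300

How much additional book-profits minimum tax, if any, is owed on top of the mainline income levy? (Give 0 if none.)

Mainline income levy:
  CHF 183000 × 7% = CHF 12810
  CHF 24000 × 21% = CHF 5040
  CHF 279800 × 29% = CHF 81142
  → CHF 98992

Book-profits minimum tax:
  Base (reported book profit): CHF 658300
  Less exemption CHF 102000 → base CHF 556300
  CHF 556300 × 23% = CHF 127949

Excess of book-profits minimum tax over mainline income levy: CHF 127949 − CHF 98992 = CHF 28957.

CHF 28957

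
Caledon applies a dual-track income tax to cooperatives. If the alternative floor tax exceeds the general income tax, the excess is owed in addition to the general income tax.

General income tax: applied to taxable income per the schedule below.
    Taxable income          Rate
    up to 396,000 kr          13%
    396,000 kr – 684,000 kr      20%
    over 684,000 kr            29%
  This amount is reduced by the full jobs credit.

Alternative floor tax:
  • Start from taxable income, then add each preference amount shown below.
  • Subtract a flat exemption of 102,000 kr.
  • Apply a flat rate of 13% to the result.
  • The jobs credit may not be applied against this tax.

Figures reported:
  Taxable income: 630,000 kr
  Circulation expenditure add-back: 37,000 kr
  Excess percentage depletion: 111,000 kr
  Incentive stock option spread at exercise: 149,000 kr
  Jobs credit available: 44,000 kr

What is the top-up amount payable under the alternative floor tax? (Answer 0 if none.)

General income tax:
  396,000 kr × 13% = 51,480 kr
  234,000 kr × 20% = 46,800 kr
  → 98,280 kr
  Less jobs credit 44,000 kr → 54,280 kr

Alternative floor tax:
  Adjusted income: 630,000 kr + 37,000 kr + 111,000 kr + 149,000 kr = 927,000 kr
  Less exemption 102,000 kr → base 825,000 kr
  825,000 kr × 13% = 107,250 kr

Excess of alternative floor tax over general income tax: 107,250 kr − 54,280 kr = 52,970 kr.

52,970 kr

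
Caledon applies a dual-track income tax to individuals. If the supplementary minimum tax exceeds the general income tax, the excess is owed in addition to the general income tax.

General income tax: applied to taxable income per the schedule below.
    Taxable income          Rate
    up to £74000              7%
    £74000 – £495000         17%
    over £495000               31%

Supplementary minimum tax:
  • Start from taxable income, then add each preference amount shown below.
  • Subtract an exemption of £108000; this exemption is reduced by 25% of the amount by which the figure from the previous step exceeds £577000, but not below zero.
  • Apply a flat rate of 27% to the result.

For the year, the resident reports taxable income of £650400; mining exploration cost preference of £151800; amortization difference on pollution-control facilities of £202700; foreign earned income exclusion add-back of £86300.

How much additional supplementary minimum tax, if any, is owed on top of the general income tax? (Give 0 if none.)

General income tax:
  £74000 × 7% = £5180
  £421000 × 17% = £71570
  £155400 × 31% = £48174
  → £124924

Supplementary minimum tax:
  Adjusted income: £650400 + £151800 + £202700 + £86300 = £1091200
  Exemption: 25% × (£1091200 − £577000) = £128550 ≥ £108000, so the exemption is fully phased out
  Base: £1091200 − £0 = £1091200
  £1091200 × 27% = £294624

Excess of supplementary minimum tax over general income tax: £294624 − £124924 = £169700.

£169700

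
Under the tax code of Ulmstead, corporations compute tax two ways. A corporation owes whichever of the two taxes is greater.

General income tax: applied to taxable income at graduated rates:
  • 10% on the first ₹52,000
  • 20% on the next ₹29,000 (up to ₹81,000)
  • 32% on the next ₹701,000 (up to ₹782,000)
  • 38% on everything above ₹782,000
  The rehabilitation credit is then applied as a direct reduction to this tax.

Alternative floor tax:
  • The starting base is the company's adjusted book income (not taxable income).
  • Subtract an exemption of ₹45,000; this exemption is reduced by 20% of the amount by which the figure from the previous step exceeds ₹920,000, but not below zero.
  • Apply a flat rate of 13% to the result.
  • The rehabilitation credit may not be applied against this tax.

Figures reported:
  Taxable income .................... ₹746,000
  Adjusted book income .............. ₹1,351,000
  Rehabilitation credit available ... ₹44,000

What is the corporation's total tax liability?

General income tax:
  ₹52,000 × 10% = ₹5,200
  ₹29,000 × 20% = ₹5,800
  ₹665,000 × 32% = ₹212,800
  → ₹223,800
  Less rehabilitation credit ₹44,000 → ₹179,800

Alternative floor tax:
  Base (adjusted book income): ₹1,351,000
  Exemption: 20% × (₹1,351,000 − ₹920,000) = ₹86,200 ≥ ₹45,000, so the exemption is fully phased out
  Base: ₹1,351,000 − ₹0 = ₹1,351,000
  ₹1,351,000 × 13% = ₹175,630

₹179,800 > ₹175,630, so the general income tax governs.

₹179,800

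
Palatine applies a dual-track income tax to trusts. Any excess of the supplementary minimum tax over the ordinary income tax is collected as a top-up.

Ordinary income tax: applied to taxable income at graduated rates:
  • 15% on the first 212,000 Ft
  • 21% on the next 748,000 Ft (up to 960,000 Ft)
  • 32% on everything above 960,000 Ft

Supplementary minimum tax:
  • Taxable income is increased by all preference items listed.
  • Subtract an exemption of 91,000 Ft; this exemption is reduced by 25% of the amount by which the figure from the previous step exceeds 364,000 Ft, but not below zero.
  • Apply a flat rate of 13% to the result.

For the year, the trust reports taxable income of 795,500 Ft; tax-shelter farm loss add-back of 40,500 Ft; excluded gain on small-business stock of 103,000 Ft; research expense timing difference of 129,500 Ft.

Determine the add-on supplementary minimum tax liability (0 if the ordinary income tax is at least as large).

Ordinary income tax:
  212,000 Ft × 15% = 31,800 Ft
  583,500 Ft × 21% = 122,535 Ft
  → 154,335 Ft

Supplementary minimum tax:
  Adjusted income: 795,500 Ft + 40,500 Ft + 103,000 Ft + 129,500 Ft = 1,068,500 Ft
  Exemption: 25% × (1,068,500 Ft − 364,000 Ft) = 176,125 Ft ≥ 91,000 Ft, so the exemption is fully phased out
  Base: 1,068,500 Ft − 0 Ft = 1,068,500 Ft
  1,068,500 Ft × 13% = 138,905 Ft

138,905 Ft ≤ 154,335 Ft, so no add-on is due.

0 Ft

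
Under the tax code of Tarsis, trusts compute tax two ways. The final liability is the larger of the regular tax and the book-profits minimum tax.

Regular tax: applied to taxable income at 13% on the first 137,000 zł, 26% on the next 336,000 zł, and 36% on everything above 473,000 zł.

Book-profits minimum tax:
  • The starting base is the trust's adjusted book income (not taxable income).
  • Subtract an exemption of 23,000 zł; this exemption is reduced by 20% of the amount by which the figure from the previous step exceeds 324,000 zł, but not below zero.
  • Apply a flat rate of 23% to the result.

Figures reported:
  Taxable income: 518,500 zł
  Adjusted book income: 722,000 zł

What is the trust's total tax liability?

Regular tax:
  137,000 zł × 13% = 17,810 zł
  336,000 zł × 26% = 87,360 zł
  45,500 zł × 36% = 16,380 zł
  → 121,550 zł

Book-profits minimum tax:
  Base (adjusted book income): 722,000 zł
  Exemption: 20% × (722,000 zł − 324,000 zł) = 79,600 zł ≥ 23,000 zł, so the exemption is fully phased out
  Base: 722,000 zł − 0 zł = 722,000 zł
  722,000 zł × 23% = 166,060 zł

166,060 zł > 121,550 zł, so the book-profits minimum tax is the binding amount.

166,060 zł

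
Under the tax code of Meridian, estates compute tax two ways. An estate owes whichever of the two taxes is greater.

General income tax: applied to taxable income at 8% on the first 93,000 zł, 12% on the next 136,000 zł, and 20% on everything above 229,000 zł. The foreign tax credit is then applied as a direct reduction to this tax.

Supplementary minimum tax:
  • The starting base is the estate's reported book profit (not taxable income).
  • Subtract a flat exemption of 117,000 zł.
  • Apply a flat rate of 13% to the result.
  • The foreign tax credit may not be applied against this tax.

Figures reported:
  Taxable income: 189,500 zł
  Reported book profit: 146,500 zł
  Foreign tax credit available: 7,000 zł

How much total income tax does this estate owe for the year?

General income tax:
  93,000 zł × 8% = 7,440 zł
  96,500 zł × 12% = 11,580 zł
  → 19,020 zł
  Less foreign tax credit 7,000 zł → 12,020 zł

Supplementary minimum tax:
  Base (reported book profit): 146,500 zł
  Less exemption 117,000 zł → base 29,500 zł
  29,500 zł × 13% = 3,835 zł

12,020 zł > 3,835 zł, so the general income tax governs.

12,020 zł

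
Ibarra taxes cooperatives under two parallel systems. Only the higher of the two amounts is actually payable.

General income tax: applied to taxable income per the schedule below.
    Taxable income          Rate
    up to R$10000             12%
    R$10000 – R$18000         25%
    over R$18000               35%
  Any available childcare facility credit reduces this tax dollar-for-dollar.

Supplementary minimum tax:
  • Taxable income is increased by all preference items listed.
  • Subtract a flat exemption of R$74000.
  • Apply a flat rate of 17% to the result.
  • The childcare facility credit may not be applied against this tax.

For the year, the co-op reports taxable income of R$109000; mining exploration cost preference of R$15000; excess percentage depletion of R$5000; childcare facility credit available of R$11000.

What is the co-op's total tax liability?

Supplementary minimum tax:
  Adjusted income: R$109000 + R$15000 + R$5000 = R$129000
  Less exemption R$74000 → base R$55000
  R$55000 × 17% = R$9350

General income tax:
  R$10000 × 12% = R$1200
  R$8000 × 25% = R$2000
  R$91000 × 35% = R$31850
  → R$35050
  Less childcare facility credit R$11000 → R$24050

R$24050 > R$9350, so the general income tax governs.

R$24050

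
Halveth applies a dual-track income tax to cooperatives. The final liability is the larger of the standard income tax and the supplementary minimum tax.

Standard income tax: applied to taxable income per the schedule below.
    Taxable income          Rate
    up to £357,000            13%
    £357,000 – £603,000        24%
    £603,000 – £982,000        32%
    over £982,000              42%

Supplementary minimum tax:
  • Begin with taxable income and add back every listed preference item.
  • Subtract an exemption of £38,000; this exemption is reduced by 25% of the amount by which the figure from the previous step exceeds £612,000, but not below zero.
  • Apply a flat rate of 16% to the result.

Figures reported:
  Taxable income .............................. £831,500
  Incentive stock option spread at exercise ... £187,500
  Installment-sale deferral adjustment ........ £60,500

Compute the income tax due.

Supplementary minimum tax:
  Adjusted income: £831,500 + £187,500 + £60,500 = £1,079,500
  Exemption: 25% × (£1,079,500 − £612,000) = £116,875 ≥ £38,000, so the exemption is fully phased out
  Base: £1,079,500 − £0 = £1,079,500
  £1,079,500 × 16% = £172,720

Standard income tax:
  £357,000 × 13% = £46,410
  £246,000 × 24% = £59,040
  £228,500 × 32% = £73,120
  → £178,570

£178,570 > £172,720, so the standard income tax governs.

£178,570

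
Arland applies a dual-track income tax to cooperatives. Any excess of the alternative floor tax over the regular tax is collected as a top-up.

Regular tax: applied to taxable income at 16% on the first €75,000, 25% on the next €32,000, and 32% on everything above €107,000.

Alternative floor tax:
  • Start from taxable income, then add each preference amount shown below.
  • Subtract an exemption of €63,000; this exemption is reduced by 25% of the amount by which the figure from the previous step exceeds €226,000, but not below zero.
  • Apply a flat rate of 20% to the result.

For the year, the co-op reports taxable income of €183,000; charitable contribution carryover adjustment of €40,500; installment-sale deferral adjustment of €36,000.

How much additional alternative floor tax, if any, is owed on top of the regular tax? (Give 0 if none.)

Regular tax:
  €75,000 × 16% = €12,000
  €32,000 × 25% = €8,000
  €76,000 × 32% = €24,320
  → €44,320

Alternative floor tax:
  Adjusted income: €183,000 + €40,500 + €36,000 = €259,500
  Exemption: €63,000 − 25% × (€259,500 − €226,000) = €63,000 − €8,375 = €54,625
  Base: €259,500 − €54,625 = €204,875
  €204,875 × 20% = €40,975

€40,975 ≤ €44,320, so no add-on is due.

€0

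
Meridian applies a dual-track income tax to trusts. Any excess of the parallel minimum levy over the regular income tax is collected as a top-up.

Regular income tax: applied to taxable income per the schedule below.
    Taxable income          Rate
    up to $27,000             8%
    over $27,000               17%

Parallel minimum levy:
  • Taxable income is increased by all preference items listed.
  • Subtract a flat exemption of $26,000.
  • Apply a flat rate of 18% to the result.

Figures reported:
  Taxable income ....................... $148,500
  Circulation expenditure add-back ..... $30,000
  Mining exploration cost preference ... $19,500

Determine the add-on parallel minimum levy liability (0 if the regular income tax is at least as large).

Parallel minimum levy:
  Adjusted income: $148,500 + $30,000 + $19,500 = $198,000
  Less exemption $26,000 → base $172,000
  $172,000 × 18% = $30,960

Regular income tax:
  $27,000 × 8% = $2,160
  $121,500 × 17% = $20,655
  → $22,815

Excess of parallel minimum levy over regular income tax: $30,960 − $22,815 = $8,145.

$8,145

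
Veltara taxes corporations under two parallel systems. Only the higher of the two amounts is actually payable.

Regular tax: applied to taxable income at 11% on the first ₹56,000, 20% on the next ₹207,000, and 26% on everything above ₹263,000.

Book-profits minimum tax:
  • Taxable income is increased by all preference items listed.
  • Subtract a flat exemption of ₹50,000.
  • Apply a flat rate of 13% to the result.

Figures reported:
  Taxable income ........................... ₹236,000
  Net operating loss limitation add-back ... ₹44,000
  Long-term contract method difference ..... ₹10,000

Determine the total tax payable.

Book-profits minimum tax:
  Adjusted income: ₹236,000 + ₹44,000 + ₹10,000 = ₹290,000
  Less exemption ₹50,000 → base ₹240,000
  ₹240,000 × 13% = ₹31,200

Regular tax:
  ₹56,000 × 11% = ₹6,160
  ₹180,000 × 20% = ₹36,000
  → ₹42,160

₹42,160 > ₹31,200, so the regular tax governs.

₹42,160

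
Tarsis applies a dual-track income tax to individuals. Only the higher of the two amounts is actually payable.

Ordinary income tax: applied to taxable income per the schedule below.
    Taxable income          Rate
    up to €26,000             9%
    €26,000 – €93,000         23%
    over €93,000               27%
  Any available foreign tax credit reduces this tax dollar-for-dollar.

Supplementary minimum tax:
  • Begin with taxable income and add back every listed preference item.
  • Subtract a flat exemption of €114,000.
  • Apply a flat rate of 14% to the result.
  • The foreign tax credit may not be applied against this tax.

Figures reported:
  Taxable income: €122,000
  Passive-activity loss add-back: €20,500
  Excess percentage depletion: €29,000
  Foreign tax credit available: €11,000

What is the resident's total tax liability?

€14,580

Supplementary minimum tax:
  Adjusted income: €122,000 + €20,500 + €29,000 = €171,500
  Less exemption €114,000 → base €57,500
  €57,500 × 14% = €8,050

Ordinary income tax:
  €26,000 × 9% = €2,340
  €67,000 × 23% = €15,410
  €29,000 × 27% = €7,830
  → €25,580
  Less foreign tax credit €11,000 → €14,580

€14,580 > €8,050, so the ordinary income tax governs.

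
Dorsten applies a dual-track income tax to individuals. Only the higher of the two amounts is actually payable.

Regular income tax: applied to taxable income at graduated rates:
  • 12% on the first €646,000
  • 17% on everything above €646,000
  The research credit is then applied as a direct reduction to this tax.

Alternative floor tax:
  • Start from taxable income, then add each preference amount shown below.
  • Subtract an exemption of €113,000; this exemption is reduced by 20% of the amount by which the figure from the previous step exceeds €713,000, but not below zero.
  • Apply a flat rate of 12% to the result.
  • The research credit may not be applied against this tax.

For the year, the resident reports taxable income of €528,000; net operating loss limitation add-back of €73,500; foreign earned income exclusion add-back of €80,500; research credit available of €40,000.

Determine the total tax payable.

Regular income tax:
  €528,000 × 12% = €63,360
  Less research credit €40,000 → €23,360

Alternative floor tax:
  Adjusted income: €528,000 + €73,500 + €80,500 = €682,000
  Exemption: €682,000 ≤ €713,000, so full €113,000 applies
  Base: €682,000 − €113,000 = €569,000
  €569,000 × 12% = €68,280

€68,280 > €23,360, so the alternative floor tax is the binding amount.

€68,280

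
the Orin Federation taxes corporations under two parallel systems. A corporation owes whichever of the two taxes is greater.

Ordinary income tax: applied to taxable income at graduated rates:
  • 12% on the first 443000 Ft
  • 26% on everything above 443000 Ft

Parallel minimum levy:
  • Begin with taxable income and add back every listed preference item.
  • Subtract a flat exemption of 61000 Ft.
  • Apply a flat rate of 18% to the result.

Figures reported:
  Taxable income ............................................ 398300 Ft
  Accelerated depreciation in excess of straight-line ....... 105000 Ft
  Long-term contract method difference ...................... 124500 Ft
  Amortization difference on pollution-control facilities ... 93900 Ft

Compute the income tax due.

118926 Ft

Parallel minimum levy:
  Adjusted income: 398300 Ft + 105000 Ft + 124500 Ft + 93900 Ft = 721700 Ft
  Less exemption 61000 Ft → base 660700 Ft
  660700 Ft × 18% = 118926 Ft

Ordinary income tax:
  398300 Ft × 12% = 47796 Ft

118926 Ft > 47796 Ft, so the parallel minimum levy is the binding amount.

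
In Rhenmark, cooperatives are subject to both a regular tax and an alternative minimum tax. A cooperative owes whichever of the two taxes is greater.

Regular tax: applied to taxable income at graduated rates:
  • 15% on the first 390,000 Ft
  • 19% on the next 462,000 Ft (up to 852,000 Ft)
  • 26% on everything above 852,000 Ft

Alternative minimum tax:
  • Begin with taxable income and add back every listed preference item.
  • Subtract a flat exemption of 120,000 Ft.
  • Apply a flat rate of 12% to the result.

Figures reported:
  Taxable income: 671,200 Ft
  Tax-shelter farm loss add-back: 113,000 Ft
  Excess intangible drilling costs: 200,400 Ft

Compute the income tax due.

Regular tax:
  390,000 Ft × 15% = 58,500 Ft
  281,200 Ft × 19% = 53,428 Ft
  → 111,928 Ft

Alternative minimum tax:
  Adjusted income: 671,200 Ft + 113,000 Ft + 200,400 Ft = 984,600 Ft
  Less exemption 120,000 Ft → base 864,600 Ft
  864,600 Ft × 12% = 103,752 Ft

111,928 Ft > 103,752 Ft, so the regular tax governs.

111,928 Ft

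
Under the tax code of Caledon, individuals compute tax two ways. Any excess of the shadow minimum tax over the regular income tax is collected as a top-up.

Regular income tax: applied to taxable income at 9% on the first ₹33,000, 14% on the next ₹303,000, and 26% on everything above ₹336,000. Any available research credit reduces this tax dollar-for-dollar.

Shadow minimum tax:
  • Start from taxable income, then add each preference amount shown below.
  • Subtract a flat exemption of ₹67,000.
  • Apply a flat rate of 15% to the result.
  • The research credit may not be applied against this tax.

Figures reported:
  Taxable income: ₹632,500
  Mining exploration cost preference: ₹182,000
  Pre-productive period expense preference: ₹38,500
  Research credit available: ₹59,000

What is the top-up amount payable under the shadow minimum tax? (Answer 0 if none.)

Regular income tax:
  ₹33,000 × 9% = ₹2,970
  ₹303,000 × 14% = ₹42,420
  ₹296,500 × 26% = ₹77,090
  → ₹122,480
  Less research credit ₹59,000 → ₹63,480

Shadow minimum tax:
  Adjusted income: ₹632,500 + ₹182,000 + ₹38,500 = ₹853,000
  Less exemption ₹67,000 → base ₹786,000
  ₹786,000 × 15% = ₹117,900

Excess of shadow minimum tax over regular income tax: ₹117,900 − ₹63,480 = ₹54,420.

₹54,420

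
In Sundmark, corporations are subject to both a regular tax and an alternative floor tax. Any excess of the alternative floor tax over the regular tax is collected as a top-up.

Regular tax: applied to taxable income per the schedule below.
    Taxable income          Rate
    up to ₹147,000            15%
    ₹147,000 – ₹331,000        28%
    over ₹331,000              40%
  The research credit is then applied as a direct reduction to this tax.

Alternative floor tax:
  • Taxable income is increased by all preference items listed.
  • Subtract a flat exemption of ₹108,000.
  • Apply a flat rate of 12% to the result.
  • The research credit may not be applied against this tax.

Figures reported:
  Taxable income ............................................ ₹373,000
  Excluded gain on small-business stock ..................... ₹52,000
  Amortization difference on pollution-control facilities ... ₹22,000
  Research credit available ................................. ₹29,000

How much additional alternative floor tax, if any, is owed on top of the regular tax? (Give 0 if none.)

₹0

Alternative floor tax:
  Adjusted income: ₹373,000 + ₹52,000 + ₹22,000 = ₹447,000
  Less exemption ₹108,000 → base ₹339,000
  ₹339,000 × 12% = ₹40,680

Regular tax:
  ₹147,000 × 15% = ₹22,050
  ₹184,000 × 28% = ₹51,520
  ₹42,000 × 40% = ₹16,800
  → ₹90,370
  Less research credit ₹29,000 → ₹61,370

₹40,680 ≤ ₹61,370, so no add-on is due.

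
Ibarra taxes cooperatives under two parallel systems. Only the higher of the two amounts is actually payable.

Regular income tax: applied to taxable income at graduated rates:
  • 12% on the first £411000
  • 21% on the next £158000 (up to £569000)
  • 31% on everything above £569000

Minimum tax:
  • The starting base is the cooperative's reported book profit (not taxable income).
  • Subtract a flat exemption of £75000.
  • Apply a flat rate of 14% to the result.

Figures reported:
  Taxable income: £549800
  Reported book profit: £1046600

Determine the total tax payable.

Minimum tax:
  Base (reported book profit): £1046600
  Less exemption £75000 → base £971600
  £971600 × 14% = £136024

Regular income tax:
  £411000 × 12% = £49320
  £138800 × 21% = £29148
  → £78468

£136024 > £78468, so the minimum tax is the binding amount.

£136024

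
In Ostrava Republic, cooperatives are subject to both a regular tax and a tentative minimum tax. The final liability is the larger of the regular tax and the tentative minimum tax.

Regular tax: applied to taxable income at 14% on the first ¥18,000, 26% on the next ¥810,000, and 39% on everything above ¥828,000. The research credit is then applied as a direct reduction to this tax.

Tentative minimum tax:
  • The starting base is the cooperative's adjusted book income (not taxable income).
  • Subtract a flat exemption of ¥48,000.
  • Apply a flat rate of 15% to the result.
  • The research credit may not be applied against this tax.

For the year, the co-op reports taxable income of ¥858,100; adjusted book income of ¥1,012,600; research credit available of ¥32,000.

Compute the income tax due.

¥192,859

Tentative minimum tax:
  Base (adjusted book income): ¥1,012,600
  Less exemption ¥48,000 → base ¥964,600
  ¥964,600 × 15% = ¥144,690

Regular tax:
  ¥18,000 × 14% = ¥2,520
  ¥810,000 × 26% = ¥210,600
  ¥30,100 × 39% = ¥11,739
  → ¥224,859
  Less research credit ¥32,000 → ¥192,859

¥192,859 > ¥144,690, so the regular tax governs.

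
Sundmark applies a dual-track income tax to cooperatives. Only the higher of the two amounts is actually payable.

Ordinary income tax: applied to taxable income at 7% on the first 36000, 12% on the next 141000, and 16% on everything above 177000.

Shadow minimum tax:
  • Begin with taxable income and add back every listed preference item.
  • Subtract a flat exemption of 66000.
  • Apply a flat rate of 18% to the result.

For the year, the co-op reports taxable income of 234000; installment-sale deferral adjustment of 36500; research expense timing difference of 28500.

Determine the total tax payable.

41940

Shadow minimum tax:
  Adjusted income: 234000 + 36500 + 28500 = 299000
  Less exemption 66000 → base 233000
  233000 × 18% = 41940

Ordinary income tax:
  36000 × 7% = 2520
  141000 × 12% = 16920
  57000 × 16% = 9120
  → 28560

41940 > 28560, so the shadow minimum tax is the binding amount.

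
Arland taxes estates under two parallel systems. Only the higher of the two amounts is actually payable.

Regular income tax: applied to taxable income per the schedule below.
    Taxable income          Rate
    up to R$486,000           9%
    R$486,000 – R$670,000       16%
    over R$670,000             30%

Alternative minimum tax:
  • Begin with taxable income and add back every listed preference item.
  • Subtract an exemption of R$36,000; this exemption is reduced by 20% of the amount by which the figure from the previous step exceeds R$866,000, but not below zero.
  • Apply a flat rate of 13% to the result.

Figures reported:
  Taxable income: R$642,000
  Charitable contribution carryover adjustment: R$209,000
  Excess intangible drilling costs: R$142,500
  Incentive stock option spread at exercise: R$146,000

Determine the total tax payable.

Alternative minimum tax:
  Adjusted income: R$642,000 + R$209,000 + R$142,500 + R$146,000 = R$1,139,500
  Exemption: 20% × (R$1,139,500 − R$866,000) = R$54,700 ≥ R$36,000, so the exemption is fully phased out
  Base: R$1,139,500 − R$0 = R$1,139,500
  R$1,139,500 × 13% = R$148,135

Regular income tax:
  R$486,000 × 9% = R$43,740
  R$156,000 × 16% = R$24,960
  → R$68,700

R$148,135 > R$68,700, so the alternative minimum tax is the binding amount.

R$148,135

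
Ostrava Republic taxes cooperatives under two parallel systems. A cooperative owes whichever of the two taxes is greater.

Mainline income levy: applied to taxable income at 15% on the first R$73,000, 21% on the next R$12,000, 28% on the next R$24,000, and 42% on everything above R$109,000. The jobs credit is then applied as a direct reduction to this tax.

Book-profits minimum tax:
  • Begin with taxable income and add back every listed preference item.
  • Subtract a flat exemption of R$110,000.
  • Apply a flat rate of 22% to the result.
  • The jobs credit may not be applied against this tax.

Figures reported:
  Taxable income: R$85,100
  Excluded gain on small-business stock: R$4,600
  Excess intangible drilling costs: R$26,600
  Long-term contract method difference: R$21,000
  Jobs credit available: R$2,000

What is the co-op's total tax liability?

Book-profits minimum tax:
  Adjusted income: R$85,100 + R$4,600 + R$26,600 + R$21,000 = R$137,300
  Less exemption R$110,000 → base R$27,300
  R$27,300 × 22% = R$6,006

Mainline income levy:
  R$73,000 × 15% = R$10,950
  R$12,000 × 21% = R$2,520
  R$100 × 28% = R$28
  → R$13,498
  Less jobs credit R$2,000 → R$11,498

R$11,498 > R$6,006, so the mainline income levy governs.

R$11,498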